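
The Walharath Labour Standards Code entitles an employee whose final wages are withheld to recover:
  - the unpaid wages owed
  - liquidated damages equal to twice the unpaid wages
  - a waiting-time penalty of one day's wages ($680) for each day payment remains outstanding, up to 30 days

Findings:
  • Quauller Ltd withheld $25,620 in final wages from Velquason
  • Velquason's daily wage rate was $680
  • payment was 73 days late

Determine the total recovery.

$97,260

Doubled: 2 × $25,620 = $51,240
Penalty days: min(73, 30) = 30
Waiting-time penalty: 30 × $680 = $20,400
Total award: $25,620 + $51,240 + $20,400 = $97,260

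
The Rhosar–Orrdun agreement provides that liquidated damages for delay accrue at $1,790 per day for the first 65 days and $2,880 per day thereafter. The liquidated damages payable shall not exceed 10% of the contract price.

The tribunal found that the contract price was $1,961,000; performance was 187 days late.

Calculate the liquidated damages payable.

$196,100

First 65 days: 65 × $1,790 = $116,350
Remaining days: (187 − 65) × $2,880 = $351,360
Accrued per-day damages: $116,350 + $351,360 = $467,710
Cap: 10% of $1,961,000 = $196,100
Cap at $196,100: $467,710 exceeds the cap → $196,100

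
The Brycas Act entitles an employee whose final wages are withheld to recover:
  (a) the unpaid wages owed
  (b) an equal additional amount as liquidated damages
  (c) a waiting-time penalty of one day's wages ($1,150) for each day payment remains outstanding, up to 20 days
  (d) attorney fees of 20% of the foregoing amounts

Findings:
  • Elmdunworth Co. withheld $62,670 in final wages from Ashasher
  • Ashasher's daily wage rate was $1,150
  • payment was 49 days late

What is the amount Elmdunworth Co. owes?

$178,008

Liquidated damages (equal amount): $62,670
Penalty days: min(49, 20) = 20
Waiting-time penalty: 20 × $1,150 = $23,000
Subtotal: $62,670 + $62,670 + $23,000 = $148,340
Attorney fees: 20% of $148,340 = $29,668
Total award: $148,340 + $29,668 = $178,008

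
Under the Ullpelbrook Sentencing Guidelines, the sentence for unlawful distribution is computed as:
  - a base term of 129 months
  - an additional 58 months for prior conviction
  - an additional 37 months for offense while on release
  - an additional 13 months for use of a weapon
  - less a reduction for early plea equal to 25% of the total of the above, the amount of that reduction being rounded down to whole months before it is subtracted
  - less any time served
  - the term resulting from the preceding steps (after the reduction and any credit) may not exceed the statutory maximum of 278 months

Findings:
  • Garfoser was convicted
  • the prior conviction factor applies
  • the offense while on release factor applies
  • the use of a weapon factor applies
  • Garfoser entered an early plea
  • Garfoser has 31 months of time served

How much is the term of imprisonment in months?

147 months

Prior conviction enhancement: +58 months
Offense while on release enhancement: +37 months
Use of a weapon enhancement: +13 months
Adjusted term: 129 months + 58 months + 37 months + 13 months = 237 months
Early plea reduction: 25% of 237 months = 59 months (rounded down)
After reduction: 237 − 59 = 178 months
Less time served: 178 months − 31 months = 147 months
Cap at 278 months: 147 months is within the cap, no reduction.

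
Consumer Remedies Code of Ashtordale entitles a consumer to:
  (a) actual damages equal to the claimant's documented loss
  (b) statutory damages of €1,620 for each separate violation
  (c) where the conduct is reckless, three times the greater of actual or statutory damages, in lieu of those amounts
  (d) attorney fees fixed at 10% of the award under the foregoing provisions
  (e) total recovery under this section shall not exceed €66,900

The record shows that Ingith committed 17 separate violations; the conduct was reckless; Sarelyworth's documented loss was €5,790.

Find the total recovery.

€66,900

Statutory damages: 17 × €1,620 = €27,540
Greater of actual damages (€5,790) or statutory damages (€27,540): €27,540
Trebled: 3 × €27,540 = €82,620
Attorney fees: 10% of €82,620 = €8,262
Total before cap: €82,620 + €8,262 = €90,882
Cap at €66,900: €90,882 exceeds the cap → €66,900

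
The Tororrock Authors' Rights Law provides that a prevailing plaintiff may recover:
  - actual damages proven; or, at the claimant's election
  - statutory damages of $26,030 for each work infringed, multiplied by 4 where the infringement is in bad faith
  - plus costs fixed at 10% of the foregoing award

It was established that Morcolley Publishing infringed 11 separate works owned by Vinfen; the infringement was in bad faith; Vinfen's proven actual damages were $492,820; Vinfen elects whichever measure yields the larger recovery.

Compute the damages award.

Award: $1,259,852

Statutory damages: 11 × $26,030 = $286,330
Multiplied by 4: 4 × $286,330 = $1,145,320
Greater of actual damages ($492,820) or enhanced statutory damages ($1,145,320): $1,145,320
Costs: 10% of $1,145,320 = $114,532
Award plus costs: $1,145,320 + $114,532 = $1,259,852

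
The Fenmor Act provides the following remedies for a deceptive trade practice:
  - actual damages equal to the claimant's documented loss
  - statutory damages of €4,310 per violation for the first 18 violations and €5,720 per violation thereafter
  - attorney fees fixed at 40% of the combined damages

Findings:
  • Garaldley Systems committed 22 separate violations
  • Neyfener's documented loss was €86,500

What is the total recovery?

First 18 violations: 18 × €4,310 = €77,580
Remaining violations: (22 − 18) × €5,720 = €22,880
Statutory damages: €77,580 + €22,880 = €100,460
Combined damages: €86,500 + €100,460 = €186,960
Attorney fees: 40% of €186,960 = €74,784
Total recovery: €186,960 + €74,784 = €261,744

€261,744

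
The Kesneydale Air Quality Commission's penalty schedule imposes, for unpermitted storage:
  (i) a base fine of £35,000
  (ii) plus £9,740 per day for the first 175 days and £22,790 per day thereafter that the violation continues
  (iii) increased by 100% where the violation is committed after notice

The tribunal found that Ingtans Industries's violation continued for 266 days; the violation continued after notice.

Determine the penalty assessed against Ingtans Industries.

First 175 days: 175 × £9,740 = £1,704,500
Remaining days: (266 − 175) × £22,790 = £2,073,890
Per-day component: £1,704,500 + £2,073,890 = £3,778,390
Base plus per-day: £35,000 + £3,778,390 = £3,813,390
Enhancement: 100% of £3,813,390 = £3,813,390
Enhanced fine: £3,813,390 + £3,813,390 = £7,626,780

£7,626,780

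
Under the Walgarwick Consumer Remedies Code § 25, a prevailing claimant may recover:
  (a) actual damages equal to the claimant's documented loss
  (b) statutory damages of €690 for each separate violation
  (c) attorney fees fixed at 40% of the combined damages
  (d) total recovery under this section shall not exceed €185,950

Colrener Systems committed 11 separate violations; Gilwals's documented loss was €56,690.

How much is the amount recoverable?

€89,992

Statutory damages: 11 × €690 = €7,590
Combined damages: €56,690 + €7,590 = €64,280
Attorney fees: 40% of €64,280 = €25,712
Total before cap: €64,280 + €25,712 = €89,992
Cap at €185,950: €89,992 is within the cap, no reduction.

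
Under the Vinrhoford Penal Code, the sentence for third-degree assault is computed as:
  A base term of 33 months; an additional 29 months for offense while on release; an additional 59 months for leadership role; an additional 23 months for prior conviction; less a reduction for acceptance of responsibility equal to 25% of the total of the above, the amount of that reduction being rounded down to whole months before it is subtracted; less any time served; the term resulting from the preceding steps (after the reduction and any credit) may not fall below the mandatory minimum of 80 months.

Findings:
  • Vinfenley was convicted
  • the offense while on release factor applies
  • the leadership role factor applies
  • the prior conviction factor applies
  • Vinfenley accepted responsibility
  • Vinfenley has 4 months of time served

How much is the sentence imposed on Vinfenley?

104 months

Offense while on release enhancement: +29 months
Leadership role enhancement: +59 months
Prior conviction enhancement: +23 months
Adjusted term: 33 months + 29 months + 59 months + 23 months = 144 months
Acceptance of responsibility reduction: 25% of 144 months = 36 months (rounded down)
After reduction: 144 − 36 = 108 months
Less time served: 108 months − 4 months = 104 months
Minimum 80 months: 104 months meets the minimum, no increase.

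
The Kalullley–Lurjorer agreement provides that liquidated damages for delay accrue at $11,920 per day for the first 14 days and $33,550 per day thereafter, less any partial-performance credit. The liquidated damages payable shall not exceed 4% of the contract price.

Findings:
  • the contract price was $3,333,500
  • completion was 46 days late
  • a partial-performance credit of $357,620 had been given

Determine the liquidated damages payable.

First 14 days: 14 × $11,920 = $166,880
Remaining days: (46 − 14) × $33,550 = $1,073,600
Accrued per-day damages: $166,880 + $1,073,600 = $1,240,480
Less partial-performance credit: $1,240,480 − $357,620 = $882,860
Cap: 4% of $3,333,500 = $133,340
Cap at $133,340: $882,860 exceeds the cap → $133,340

$133,340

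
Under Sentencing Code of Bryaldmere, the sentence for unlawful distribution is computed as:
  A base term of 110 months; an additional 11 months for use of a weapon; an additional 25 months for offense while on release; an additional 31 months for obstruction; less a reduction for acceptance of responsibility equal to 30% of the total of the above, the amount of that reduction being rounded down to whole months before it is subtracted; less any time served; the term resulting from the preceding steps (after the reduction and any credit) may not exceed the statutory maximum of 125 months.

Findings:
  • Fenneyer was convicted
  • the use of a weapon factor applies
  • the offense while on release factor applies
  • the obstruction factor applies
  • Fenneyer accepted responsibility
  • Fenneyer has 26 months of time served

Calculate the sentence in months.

98 months

Use of a weapon enhancement: +11 months
Offense while on release enhancement: +25 months
Obstruction enhancement: +31 months
Adjusted term: 110 months + 11 months + 25 months + 31 months = 177 months
Acceptance of responsibility reduction: 30% of 177 months = 53 months (rounded down)
After reduction: 177 − 53 = 124 months
Less time served: 124 months − 26 months = 98 months
Cap at 125 months: 98 months is within the cap, no reduction.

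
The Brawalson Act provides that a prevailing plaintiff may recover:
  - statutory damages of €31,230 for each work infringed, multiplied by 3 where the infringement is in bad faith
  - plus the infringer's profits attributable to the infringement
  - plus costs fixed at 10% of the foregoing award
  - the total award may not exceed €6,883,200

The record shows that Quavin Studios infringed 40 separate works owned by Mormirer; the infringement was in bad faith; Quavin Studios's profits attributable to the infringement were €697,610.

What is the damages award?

Award: €4,889,731

Statutory damages: 40 × €31,230 = €1,249,200
Trebled: 3 × €1,249,200 = €3,747,600
Combined award: €3,747,600 + €697,610 = €4,445,210
Costs: 10% of €4,445,210 = €444,521
Award plus costs: €4,445,210 + €444,521 = €4,889,731
Cap at €6,883,200: €4,889,731 is within the cap, no reduction.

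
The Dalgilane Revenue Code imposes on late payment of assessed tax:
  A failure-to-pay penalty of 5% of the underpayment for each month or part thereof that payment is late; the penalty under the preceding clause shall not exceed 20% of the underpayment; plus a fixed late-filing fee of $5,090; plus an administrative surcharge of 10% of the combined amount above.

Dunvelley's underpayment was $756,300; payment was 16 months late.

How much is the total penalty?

$171,985

Accrued rate: 5% × 16 = 80%, capped at 20% → 20%
Failure-to-pay penalty: 20% of $756,300 = $151,260
Penalty before surcharge: $151,260 + $5,090 = $156,350
Administrative surcharge: 10% of $156,350 = $15,635
Total penalty: $156,350 + $15,635 = $171,985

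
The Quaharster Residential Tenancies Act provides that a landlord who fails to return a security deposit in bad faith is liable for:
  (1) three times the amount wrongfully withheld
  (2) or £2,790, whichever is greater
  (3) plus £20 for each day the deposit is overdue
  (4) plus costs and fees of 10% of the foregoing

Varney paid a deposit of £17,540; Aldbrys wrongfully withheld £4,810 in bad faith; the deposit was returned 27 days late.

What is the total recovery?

Recovery: £16,467

Trebled: 3 × £4,810 = £14,430
Minimum £2,790: £14,430 meets the minimum, no increase.
Late-return penalty: 27 × £20 = £540
Damages plus late penalty: £14,430 + £540 = £14,970
Costs and fees: 10% of £14,970 = £1,497
Total recovery: £14,970 + £1,497 = £16,467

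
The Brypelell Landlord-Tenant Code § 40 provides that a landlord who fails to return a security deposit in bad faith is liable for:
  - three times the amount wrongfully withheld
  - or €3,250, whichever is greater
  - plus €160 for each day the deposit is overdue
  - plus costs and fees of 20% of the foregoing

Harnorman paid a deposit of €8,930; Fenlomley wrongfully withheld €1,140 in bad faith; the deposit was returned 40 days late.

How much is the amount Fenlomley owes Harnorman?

€11,784

Trebled: 3 × €1,140 = €3,420
Minimum €3,250: €3,420 meets the minimum, no increase.
Late-return penalty: 40 × €160 = €6,400
Damages plus late penalty: €3,420 + €6,400 = €9,820
Costs and fees: 20% of €9,820 = €1,964
Total recovery: €9,820 + €1,964 = €11,784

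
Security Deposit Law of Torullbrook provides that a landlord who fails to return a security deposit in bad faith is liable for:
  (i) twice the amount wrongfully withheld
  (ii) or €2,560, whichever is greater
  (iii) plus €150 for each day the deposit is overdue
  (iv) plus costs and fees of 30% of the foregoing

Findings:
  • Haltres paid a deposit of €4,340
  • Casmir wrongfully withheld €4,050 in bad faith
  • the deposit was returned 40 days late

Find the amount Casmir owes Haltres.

€18,330

Doubled: 2 × €4,050 = €8,100
Minimum €2,560: €8,100 meets the minimum, no increase.
Late-return penalty: 40 × €150 = €6,000
Damages plus late penalty: €8,100 + €6,000 = €14,100
Costs and fees: 30% of €14,100 = €4,230
Total recovery: €14,100 + €4,230 = €18,330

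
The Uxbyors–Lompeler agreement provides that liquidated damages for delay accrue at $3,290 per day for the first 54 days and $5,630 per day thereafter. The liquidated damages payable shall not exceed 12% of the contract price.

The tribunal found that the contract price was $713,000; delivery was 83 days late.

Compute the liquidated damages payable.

$85,560

First 54 days: 54 × $3,290 = $177,660
Remaining days: (83 − 54) × $5,630 = $163,270
Accrued per-day damages: $177,660 + $163,270 = $340,930
Cap: 12% of $713,000 = $85,560
Cap at $85,560: $340,930 exceeds the cap → $85,560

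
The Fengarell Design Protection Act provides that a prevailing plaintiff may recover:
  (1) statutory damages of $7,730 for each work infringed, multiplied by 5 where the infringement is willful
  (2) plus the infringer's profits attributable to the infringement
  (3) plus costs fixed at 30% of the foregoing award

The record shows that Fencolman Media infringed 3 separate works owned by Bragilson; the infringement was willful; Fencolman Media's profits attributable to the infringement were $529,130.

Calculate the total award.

$838,604

Statutory damages: 3 × $7,730 = $23,190
Multiplied by 5: 5 × $23,190 = $115,950
Combined award: $115,950 + $529,130 = $645,080
Costs: 30% of $645,080 = $193,524
Award plus costs: $645,080 + $193,524 = $838,604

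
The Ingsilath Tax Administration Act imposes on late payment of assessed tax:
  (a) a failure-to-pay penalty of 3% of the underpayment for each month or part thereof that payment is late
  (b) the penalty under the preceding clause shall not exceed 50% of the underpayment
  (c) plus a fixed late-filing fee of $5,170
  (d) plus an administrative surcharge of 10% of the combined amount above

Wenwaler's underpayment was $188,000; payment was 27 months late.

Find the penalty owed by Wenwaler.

$109,087

Accrued rate: 3% × 27 = 81%, capped at 50% → 50%
Failure-to-pay penalty: 50% of $188,000 = $94,000
Penalty before surcharge: $94,000 + $5,170 = $99,170
Administrative surcharge: 10% of $99,170 = $9,917
Total penalty: $99,170 + $9,917 = $109,087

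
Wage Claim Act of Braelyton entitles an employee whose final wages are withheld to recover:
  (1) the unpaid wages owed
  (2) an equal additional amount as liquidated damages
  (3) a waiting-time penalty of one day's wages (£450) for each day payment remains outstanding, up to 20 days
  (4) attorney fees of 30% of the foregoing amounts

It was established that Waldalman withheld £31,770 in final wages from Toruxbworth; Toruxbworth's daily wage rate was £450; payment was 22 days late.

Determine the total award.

Liquidated damages (equal amount): £31,770
Penalty days: min(22, 20) = 20
Waiting-time penalty: 20 × £450 = £9,000
Subtotal: £31,770 + £31,770 + £9,000 = £72,540
Attorney fees: 30% of £72,540 = £21,762
Total award: £72,540 + £21,762 = £94,302

£94,302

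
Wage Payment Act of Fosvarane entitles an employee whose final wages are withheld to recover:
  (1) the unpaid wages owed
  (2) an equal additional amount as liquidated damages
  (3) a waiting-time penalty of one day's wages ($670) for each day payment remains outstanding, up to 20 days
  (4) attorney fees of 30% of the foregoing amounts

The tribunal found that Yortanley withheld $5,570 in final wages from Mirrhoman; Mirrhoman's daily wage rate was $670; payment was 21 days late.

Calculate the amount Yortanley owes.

Liquidated damages (equal amount): $5,570
Penalty days: min(21, 20) = 20
Waiting-time penalty: 20 × $670 = $13,400
Subtotal: $5,570 + $5,570 + $13,400 = $24,540
Attorney fees: 30% of $24,540 = $7,362
Total award: $24,540 + $7,362 = $31,902

$31,902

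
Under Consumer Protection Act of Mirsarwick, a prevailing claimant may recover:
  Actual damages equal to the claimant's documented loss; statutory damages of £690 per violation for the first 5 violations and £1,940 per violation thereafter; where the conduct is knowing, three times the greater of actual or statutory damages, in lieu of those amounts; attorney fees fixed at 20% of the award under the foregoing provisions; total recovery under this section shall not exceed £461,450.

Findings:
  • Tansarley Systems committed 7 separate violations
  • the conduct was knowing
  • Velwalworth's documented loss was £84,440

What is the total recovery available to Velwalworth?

£303,984

First 5 violations: 5 × £690 = £3,450
Remaining violations: (7 − 5) × £1,940 = £3,880
Statutory damages: £3,450 + £3,880 = £7,330
Greater of actual damages (£84,440) or statutory damages (£7,330): £84,440
Trebled: 3 × £84,440 = £253,320
Attorney fees: 20% of £253,320 = £50,664
Total before cap: £253,320 + £50,664 = £303,984
Cap at £461,450: £303,984 is within the cap, no reduction.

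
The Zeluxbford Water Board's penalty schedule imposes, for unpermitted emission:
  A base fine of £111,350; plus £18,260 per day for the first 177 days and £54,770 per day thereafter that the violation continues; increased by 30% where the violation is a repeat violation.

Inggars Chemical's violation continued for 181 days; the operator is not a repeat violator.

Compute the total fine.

£3,562,450

First 177 days: 177 × £18,260 = £3,232,020
Remaining days: (181 − 177) × £54,770 = £219,080
Per-day component: £3,232,020 + £219,080 = £3,451,100
Base plus per-day: £111,350 + £3,451,100 = £3,562,450
The operator is not a repeat violator: no 30% increase.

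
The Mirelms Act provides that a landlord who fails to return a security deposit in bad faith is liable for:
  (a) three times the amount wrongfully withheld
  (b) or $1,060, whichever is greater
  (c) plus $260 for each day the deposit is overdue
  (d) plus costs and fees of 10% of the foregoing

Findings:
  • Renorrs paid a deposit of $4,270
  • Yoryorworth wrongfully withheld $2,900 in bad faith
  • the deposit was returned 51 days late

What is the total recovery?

$24,156

Trebled: 3 × $2,900 = $8,700
Minimum $1,060: $8,700 meets the minimum, no increase.
Late-return penalty: 51 × $260 = $13,260
Damages plus late penalty: $8,700 + $13,260 = $21,960
Costs and fees: 10% of $21,960 = $2,196
Total recovery: $21,960 + $2,196 = $24,156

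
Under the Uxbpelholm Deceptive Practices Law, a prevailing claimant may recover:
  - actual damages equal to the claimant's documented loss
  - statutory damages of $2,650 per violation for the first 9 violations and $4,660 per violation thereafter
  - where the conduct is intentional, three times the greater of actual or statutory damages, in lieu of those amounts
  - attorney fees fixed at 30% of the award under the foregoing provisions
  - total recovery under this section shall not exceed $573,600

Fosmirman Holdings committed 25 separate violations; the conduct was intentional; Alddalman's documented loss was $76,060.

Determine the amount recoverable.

Total recovery: $383,799

First 9 violations: 9 × $2,650 = $23,850
Remaining violations: (25 − 9) × $4,660 = $74,560
Statutory damages: $23,850 + $74,560 = $98,410
Greater of actual damages ($76,060) or statutory damages ($98,410): $98,410
Trebled: 3 × $98,410 = $295,230
Attorney fees: 30% of $295,230 = $88,569
Total before cap: $295,230 + $88,569 = $383,799
Cap at $573,600: $383,799 is within the cap, no reduction.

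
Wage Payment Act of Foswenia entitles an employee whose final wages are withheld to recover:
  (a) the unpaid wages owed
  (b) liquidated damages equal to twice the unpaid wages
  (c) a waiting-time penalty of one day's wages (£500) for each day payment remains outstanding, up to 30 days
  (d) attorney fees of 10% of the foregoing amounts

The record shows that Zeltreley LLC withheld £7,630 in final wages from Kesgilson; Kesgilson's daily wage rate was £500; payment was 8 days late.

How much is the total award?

Doubled: 2 × £7,630 = £15,260
Penalty days: min(8, 30) = 8
Waiting-time penalty: 8 × £500 = £4,000
Subtotal: £7,630 + £15,260 + £4,000 = £26,890
Attorney fees: 10% of £26,890 = £2,689
Total award: £26,890 + £2,689 = £29,579

Total award: £29,579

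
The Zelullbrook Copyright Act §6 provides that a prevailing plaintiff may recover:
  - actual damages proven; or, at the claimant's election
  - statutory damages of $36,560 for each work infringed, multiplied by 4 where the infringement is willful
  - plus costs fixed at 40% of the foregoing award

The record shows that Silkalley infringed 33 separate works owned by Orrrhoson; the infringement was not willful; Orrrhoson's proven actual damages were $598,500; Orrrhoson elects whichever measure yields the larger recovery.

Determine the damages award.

$1,689,072

Statutory damages: 33 × $36,560 = $1,206,480
Infringement not willful: no ×4 enhancement.
Greater of actual damages ($598,500) or statutory damages ($1,206,480): $1,206,480
Costs: 40% of $1,206,480 = $482,592
Award plus costs: $1,206,480 + $482,592 = $1,689,072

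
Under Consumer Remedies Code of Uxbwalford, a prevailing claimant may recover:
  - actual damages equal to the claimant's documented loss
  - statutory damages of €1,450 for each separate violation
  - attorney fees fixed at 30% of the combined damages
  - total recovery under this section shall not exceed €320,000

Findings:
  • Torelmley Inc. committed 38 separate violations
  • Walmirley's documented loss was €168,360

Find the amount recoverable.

Statutory damages: 38 × €1,450 = €55,100
Combined damages: €168,360 + €55,100 = €223,460
Attorney fees: 30% of €223,460 = €67,038
Total before cap: €223,460 + €67,038 = €290,498
Cap at €320,000: €290,498 is within the cap, no reduction.

Total recovery: €290,498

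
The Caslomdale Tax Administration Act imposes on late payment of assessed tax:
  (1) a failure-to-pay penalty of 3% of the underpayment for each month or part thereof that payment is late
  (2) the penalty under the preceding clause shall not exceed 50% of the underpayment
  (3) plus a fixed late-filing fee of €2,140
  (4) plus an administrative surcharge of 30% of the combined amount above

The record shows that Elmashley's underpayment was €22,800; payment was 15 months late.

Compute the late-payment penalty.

Accrued rate: 3% × 15 = 45%, capped at 50% → 45%
Failure-to-pay penalty: 45% of €22,800 = €10,260
Penalty before surcharge: €10,260 + €2,140 = €12,400
Administrative surcharge: 30% of €12,400 = €3,720
Total penalty: €12,400 + €3,720 = €16,120

€16,120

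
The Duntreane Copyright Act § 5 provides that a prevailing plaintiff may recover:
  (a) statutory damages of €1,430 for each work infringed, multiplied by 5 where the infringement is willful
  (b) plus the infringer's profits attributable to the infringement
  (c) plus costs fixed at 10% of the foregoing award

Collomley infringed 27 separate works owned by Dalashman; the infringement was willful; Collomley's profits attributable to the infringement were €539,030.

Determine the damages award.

€805,288

Statutory damages: 27 × €1,430 = €38,610
Multiplied by 5: 5 × €38,610 = €193,050
Combined award: €193,050 + €539,030 = €732,080
Costs: 10% of €732,080 = €73,208
Award plus costs: €732,080 + €73,208 = €805,288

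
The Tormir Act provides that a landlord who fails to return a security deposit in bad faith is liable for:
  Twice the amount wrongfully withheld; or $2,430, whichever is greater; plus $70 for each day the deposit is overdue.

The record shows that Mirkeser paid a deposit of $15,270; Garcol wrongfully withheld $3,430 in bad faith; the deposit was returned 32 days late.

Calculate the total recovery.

Doubled: 2 × $3,430 = $6,860
Minimum $2,430: $6,860 meets the minimum, no increase.
Late-return penalty: 32 × $70 = $2,240
Damages plus late penalty: $6,860 + $2,240 = $9,100

$9,100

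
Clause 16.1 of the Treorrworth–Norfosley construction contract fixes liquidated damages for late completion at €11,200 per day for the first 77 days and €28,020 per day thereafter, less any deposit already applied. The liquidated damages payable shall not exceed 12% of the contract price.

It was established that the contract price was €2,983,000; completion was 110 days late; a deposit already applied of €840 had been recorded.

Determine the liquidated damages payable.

First 77 days: 77 × €11,200 = €862,400
Remaining days: (110 − 77) × €28,020 = €924,660
Accrued per-day damages: €862,400 + €924,660 = €1,787,060
Less deposit already applied: €1,787,060 − €840 = €1,786,220
Cap: 12% of €2,983,000 = €357,960
Cap at €357,960: €1,786,220 exceeds the cap → €357,960

€357,960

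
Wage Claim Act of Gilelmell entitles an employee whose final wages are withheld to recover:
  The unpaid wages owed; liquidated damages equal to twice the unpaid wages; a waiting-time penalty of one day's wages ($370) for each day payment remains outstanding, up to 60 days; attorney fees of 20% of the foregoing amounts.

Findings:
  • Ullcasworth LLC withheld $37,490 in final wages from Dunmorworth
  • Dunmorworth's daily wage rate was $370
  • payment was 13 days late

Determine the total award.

Doubled: 2 × $37,490 = $74,980
Penalty days: min(13, 60) = 13
Waiting-time penalty: 13 × $370 = $4,810
Subtotal: $37,490 + $74,980 + $4,810 = $117,280
Attorney fees: 20% of $117,280 = $23,456
Total award: $117,280 + $23,456 = $140,736

$140,736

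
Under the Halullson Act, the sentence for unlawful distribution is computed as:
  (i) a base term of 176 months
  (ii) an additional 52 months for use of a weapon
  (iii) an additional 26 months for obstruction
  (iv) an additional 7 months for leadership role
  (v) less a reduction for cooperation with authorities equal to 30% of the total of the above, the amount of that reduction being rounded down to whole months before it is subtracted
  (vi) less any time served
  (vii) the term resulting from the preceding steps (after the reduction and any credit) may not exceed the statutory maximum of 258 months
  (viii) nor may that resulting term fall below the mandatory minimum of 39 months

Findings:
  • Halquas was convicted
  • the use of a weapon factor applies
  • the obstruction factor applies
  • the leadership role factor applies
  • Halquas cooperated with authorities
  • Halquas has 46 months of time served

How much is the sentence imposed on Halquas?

Use of a weapon enhancement: +52 months
Obstruction enhancement: +26 months
Leadership role enhancement: +7 months
Adjusted term: 176 months + 52 months + 26 months + 7 months = 261 months
Cooperation with authorities reduction: 30% of 261 months = 78 months (rounded down)
After reduction: 261 − 78 = 183 months
Less time served: 183 months − 46 months = 137 months
Cap at 258 months: 137 months is within the cap, no reduction.
Minimum 39 months: 137 months meets the minimum, no increase.

137 months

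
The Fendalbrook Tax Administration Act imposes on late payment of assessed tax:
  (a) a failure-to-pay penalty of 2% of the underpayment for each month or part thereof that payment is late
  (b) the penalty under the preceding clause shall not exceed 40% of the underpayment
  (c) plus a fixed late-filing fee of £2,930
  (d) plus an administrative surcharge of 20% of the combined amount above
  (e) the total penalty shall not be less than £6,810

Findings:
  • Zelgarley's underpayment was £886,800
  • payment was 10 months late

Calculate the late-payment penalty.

£216,348

Accrued rate: 2% × 10 = 20%, capped at 40% → 20%
Failure-to-pay penalty: 20% of £886,800 = £177,360
Penalty before surcharge: £177,360 + £2,930 = £180,290
Administrative surcharge: 20% of £180,290 = £36,058
Total penalty: £180,290 + £36,058 = £216,348
Minimum £6,810: £216,348 meets the minimum, no increase.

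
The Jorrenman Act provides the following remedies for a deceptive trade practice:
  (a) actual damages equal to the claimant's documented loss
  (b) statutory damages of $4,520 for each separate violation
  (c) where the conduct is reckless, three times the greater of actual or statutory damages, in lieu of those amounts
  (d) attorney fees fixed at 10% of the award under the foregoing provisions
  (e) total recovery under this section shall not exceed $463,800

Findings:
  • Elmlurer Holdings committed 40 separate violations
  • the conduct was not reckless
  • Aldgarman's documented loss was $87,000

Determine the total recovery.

$294,580

Statutory damages: 40 × $4,520 = $180,800
Conduct not reckless: the in-lieu enhancement does not apply.
Actual plus statutory damages: $87,000 + $180,800 = $267,800
Attorney fees: 10% of $267,800 = $26,780
Total before cap: $267,800 + $26,780 = $294,580
Cap at $463,800: $294,580 is within the cap, no reduction.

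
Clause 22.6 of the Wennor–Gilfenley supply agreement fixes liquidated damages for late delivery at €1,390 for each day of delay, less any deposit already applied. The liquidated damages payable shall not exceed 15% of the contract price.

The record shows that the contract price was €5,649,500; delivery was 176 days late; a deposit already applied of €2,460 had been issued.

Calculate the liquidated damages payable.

€242,180

Per-day damages: 176 × €1,390 = €244,640
Less deposit already applied: €244,640 − €2,460 = €242,180
Cap: 15% of €5,649,500 = €847,425
Cap at €847,425: €242,180 is within the cap, no reduction.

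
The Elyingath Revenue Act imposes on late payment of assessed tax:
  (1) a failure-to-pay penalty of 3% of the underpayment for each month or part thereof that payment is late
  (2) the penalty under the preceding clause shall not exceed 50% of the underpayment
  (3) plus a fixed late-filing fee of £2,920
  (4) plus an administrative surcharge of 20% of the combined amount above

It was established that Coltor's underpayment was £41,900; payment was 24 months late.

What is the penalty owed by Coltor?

£28,644

Accrued rate: 3% × 24 = 72%, capped at 50% → 50%
Failure-to-pay penalty: 50% of £41,900 = £20,950
Penalty before surcharge: £20,950 + £2,920 = £23,870
Administrative surcharge: 20% of £23,870 = £4,774
Total penalty: £23,870 + £4,774 = £28,644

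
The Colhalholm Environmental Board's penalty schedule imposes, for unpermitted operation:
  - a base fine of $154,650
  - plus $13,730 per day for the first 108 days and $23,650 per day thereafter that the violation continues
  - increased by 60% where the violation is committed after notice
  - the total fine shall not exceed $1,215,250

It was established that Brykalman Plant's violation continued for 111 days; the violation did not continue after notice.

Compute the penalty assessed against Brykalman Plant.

First 108 days: 108 × $13,730 = $1,482,840
Remaining days: (111 − 108) × $23,650 = $70,950
Per-day component: $1,482,840 + $70,950 = $1,553,790
Base plus per-day: $154,650 + $1,553,790 = $1,708,440
The violation did not continue after notice: no 60% increase.
Cap at $1,215,250: $1,708,440 exceeds the cap → $1,215,250

$1,215,250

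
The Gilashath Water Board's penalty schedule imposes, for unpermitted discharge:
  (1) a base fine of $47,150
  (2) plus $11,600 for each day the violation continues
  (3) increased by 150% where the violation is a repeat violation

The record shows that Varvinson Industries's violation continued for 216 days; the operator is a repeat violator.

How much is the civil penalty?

Per-day component: 216 × $11,600 = $2,505,600
Base plus per-day: $47,150 + $2,505,600 = $2,552,750
Enhancement: 150% of $2,552,750 = $3,829,125
Enhanced fine: $2,552,750 + $3,829,125 = $6,381,875

Civil penalty: $6,381,875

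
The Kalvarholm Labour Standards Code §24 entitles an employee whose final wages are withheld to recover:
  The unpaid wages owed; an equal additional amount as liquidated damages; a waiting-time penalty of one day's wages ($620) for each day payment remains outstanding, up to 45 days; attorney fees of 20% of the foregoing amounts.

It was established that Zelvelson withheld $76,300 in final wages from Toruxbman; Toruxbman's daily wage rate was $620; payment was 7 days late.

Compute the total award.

$188,328

Liquidated damages (equal amount): $76,300
Penalty days: min(7, 45) = 7
Waiting-time penalty: 7 × $620 = $4,340
Subtotal: $76,300 + $76,300 + $4,340 = $156,940
Attorney fees: 20% of $156,940 = $31,388
Total award: $156,940 + $31,388 = $188,328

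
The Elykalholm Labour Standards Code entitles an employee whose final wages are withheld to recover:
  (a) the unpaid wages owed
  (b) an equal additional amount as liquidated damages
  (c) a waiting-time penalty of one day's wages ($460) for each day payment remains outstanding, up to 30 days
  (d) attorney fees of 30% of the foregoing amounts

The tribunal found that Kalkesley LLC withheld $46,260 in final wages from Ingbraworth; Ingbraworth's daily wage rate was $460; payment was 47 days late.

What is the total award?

$138,216

Liquidated damages (equal amount): $46,260
Penalty days: min(47, 30) = 30
Waiting-time penalty: 30 × $460 = $13,800
Subtotal: $46,260 + $46,260 + $13,800 = $106,320
Attorney fees: 30% of $106,320 = $31,896
Total award: $106,320 + $31,896 = $138,216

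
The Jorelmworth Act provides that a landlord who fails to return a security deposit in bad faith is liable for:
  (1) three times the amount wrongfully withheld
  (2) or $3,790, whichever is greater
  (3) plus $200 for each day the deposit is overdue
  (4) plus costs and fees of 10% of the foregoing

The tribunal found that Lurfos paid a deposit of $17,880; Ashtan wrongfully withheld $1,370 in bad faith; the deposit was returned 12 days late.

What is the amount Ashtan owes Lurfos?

Trebled: 3 × $1,370 = $4,110
Minimum $3,790: $4,110 meets the minimum, no increase.
Late-return penalty: 12 × $200 = $2,400
Damages plus late penalty: $4,110 + $2,400 = $6,510
Costs and fees: 10% of $6,510 = $651
Total recovery: $6,510 + $651 = $7,161

$7,161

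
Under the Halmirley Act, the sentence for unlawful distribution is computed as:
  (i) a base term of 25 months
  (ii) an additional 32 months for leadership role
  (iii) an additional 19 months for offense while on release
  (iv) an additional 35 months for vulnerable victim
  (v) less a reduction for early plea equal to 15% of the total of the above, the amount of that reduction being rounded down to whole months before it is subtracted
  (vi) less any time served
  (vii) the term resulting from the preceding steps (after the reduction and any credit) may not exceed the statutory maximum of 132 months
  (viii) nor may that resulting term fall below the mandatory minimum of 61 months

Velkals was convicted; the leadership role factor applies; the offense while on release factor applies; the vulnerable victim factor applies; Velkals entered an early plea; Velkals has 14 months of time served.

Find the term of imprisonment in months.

Sentence: 81 months

Leadership role enhancement: +32 months
Offense while on release enhancement: +19 months
Vulnerable victim enhancement: +35 months
Adjusted term: 25 months + 32 months + 19 months + 35 months = 111 months
Early plea reduction: 15% of 111 months = 16 months (rounded down)
After reduction: 111 − 16 = 95 months
Less time served: 95 months − 14 months = 81 months
Cap at 132 months: 81 months is within the cap, no reduction.
Minimum 61 months: 81 months meets the minimum, no increase.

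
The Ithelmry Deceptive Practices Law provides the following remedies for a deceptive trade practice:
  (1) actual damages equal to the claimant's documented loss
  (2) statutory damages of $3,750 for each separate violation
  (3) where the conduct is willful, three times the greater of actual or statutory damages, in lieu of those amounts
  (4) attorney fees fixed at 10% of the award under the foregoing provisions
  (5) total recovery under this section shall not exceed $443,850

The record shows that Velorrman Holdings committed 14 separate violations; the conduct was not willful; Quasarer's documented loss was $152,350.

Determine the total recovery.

Total recovery: $225,335

Statutory damages: 14 × $3,750 = $52,500
Conduct not willful: the in-lieu enhancement does not apply.
Actual plus statutory damages: $152,350 + $52,500 = $204,850
Attorney fees: 10% of $204,850 = $20,485
Total before cap: $204,850 + $20,485 = $225,335
Cap at $443,850: $225,335 is within the cap, no reduction.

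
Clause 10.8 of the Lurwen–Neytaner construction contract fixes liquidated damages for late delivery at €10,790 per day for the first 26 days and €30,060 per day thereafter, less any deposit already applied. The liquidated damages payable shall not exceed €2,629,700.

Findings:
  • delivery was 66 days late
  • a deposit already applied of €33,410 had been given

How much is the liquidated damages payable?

First 26 days: 26 × €10,790 = €280,540
Remaining days: (66 − 26) × €30,060 = €1,202,400
Accrued per-day damages: €280,540 + €1,202,400 = €1,482,940
Less deposit already applied: €1,482,940 − €33,410 = €1,449,530
Cap at €2,629,700: €1,449,530 is within the cap, no reduction.

€1,449,530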